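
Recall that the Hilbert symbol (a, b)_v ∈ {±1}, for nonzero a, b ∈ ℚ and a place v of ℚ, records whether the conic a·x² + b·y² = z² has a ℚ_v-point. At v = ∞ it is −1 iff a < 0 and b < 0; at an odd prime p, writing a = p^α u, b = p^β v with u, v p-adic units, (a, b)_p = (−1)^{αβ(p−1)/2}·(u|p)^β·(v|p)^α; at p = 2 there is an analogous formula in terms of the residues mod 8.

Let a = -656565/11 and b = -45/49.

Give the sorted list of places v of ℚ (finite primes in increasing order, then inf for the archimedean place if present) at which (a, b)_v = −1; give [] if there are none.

(a, b) ≡ (-42735, -5) mod (ℚ^×)²; places V = {2, 3, 5, 7, 11, 13, 37, ∞}.
(a,b)_∞: sgn(-42735)=−, sgn(-5)=−, so -1.
(a,b)_13: α=2, u≡12; β=0, v≡2 (mod 13); (12|13)=+1, (2|13)=-1; sign (−1)^0·+1^0·-1^2 = +1.
(a,b)_2: α=0, β=0; u≡1, v≡3 (mod 8); ε(u)ε(v)=0·1, αω(v)=0·1, βω(u)=0·0; sum ≡ 0  ⇒  +1.
(a,b)_37: α=1, u≡35; β=0, v≡24 (mod 37); (35|37)=-1, (24|37)=-1; sign (−1)^0·-1^0·-1^1 = -1.
(a,b)_7: α=1, u≡3; β=-2, v≡4 (mod 7); (3|7)=-1, (4|7)=+1; sign (−1)^0·-1^-2·+1^1 = +1.
(a,b)_3: α=1, u≡2; β=2, v≡1 (mod 3); (2|3)=-1, (1|3)=+1; sign (−1)^0·-1^2·+1^1 = +1.
(a,b)_5: α=1, u≡2; β=1, v≡4 (mod 5); (2|5)=-1, (4|5)=+1; sign (−1)^0·-1^1·+1^1 = -1.
(a,b)_11: α=-1, u≡3; β=0, v≡2 (mod 11); (3|11)=+1, (2|11)=-1; sign (−1)^0·+1^0·-1^-1 = -1.
|Ram(-42735, -5)| = 4, even; anisotropic at {5, 11, 37, ∞}.

[5, 11, 37, inf]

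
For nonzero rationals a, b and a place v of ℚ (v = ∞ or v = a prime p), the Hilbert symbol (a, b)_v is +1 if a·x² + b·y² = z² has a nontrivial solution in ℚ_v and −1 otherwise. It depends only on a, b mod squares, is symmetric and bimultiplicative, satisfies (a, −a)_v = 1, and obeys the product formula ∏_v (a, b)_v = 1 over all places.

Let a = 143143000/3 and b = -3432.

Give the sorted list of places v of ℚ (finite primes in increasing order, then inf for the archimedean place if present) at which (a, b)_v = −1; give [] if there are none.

[2, 5, 7, 13]

Mod squares: a ≡ 210, b ≡ -858. Check v ∈ {∞, 2, 3, 5, 7, 11, 13}.
v=13: a=13^2·(≡8), b=13^1·(≡9) mod 13; (8|13)=-1, (9|13)=+1; (−1)^{2·1·6}·(-1)^1·(+1)^2 = -1.
v=7: a=7^1·(≡4), b=7^0·(≡5) mod 7; (4|7)=+1, (5|7)=-1; (−1)^{1·0·3}·(+1)^0·(-1)^1 = -1.
v=5: a=5^3·(≡3), b=5^0·(≡3) mod 5; (3|5)=-1, (3|5)=-1; (−1)^{3·0·2}·(-1)^0·(-1)^3 = -1.
v=∞: 210 > 0 and -858 < 0  ⇒  (a,b)_∞ = +1.
v=2: v_2(a)=3, v_2(b)=3; units ≡ 1, 3 (mod 8); ε·ε+αω+βω = 0·1+3·1+3·0 ≡ 1  ⇒  (a,b)_2 = -1.
v=11: a=11^2·(≡9), b=11^1·(≡7) mod 11; (9|11)=+1, (7|11)=-1; (−1)^{2·1·5}·(+1)^1·(-1)^2 = +1.
v=3: a=3^-1·(≡1), b=3^1·(≡2) mod 3; (1|3)=+1, (2|3)=-1; (−1)^{-1·1·1}·(+1)^1·(-1)^-1 = +1.
(210, -858 / ℚ) ramifies at {2, 5, 7, 13}: a division algebra.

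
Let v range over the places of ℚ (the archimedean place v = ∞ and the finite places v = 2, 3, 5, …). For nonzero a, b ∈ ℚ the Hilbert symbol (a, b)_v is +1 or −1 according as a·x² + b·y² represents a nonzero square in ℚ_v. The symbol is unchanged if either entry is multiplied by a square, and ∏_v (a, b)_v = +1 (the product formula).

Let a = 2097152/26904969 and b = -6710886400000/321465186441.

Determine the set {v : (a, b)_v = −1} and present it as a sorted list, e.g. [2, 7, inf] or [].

[2, 5]

(a, b) ≡ (2, -10) mod (ℚ^×)²; places V = {2, 3, 5, 7, 13, 19, 29, ∞}.
(a,b)_13: α=-2, u≡6; β=0, v≡4 (mod 13); (6|13)=-1, (4|13)=+1; sign (−1)^0·-1^0·+1^-2 = +1.
(a,b)_29: α=0, u≡21; β=-2, v≡15 (mod 29); (21|29)=-1, (15|29)=-1; sign (−1)^0·-1^-2·-1^0 = +1.
(a,b)_3: α=-2, u≡2; β=-2, v≡2 (mod 3); (2|3)=-1, (2|3)=-1; sign (−1)^0·-1^-2·-1^-2 = +1.
(a,b)_19: α=-2, u≡18; β=-2, v≡7 (mod 19); (18|19)=-1, (7|19)=+1; sign (−1)^0·-1^-2·+1^-2 = +1.
(a,b)_7: α=-2, u≡1; β=-6, v≡1 (mod 7); (1|7)=+1, (1|7)=+1; sign (−1)^0·+1^-6·+1^-2 = +1.
(a,b)_2: α=21, β=31; u≡1, v≡3 (mod 8); ε(u)ε(v)=0·1, αω(v)=21·1, βω(u)=31·0; sum ≡ 1  ⇒  -1.
(a,b)_5: α=0, u≡3; β=5, v≡2 (mod 5); (3|5)=-1, (2|5)=-1; sign (−1)^0·-1^5·-1^0 = -1.
(a,b)_∞: sgn(2)=+, sgn(-10)=−, so +1.
|Ram(2, -10)| = 2, even; anisotropic at {2, 5}.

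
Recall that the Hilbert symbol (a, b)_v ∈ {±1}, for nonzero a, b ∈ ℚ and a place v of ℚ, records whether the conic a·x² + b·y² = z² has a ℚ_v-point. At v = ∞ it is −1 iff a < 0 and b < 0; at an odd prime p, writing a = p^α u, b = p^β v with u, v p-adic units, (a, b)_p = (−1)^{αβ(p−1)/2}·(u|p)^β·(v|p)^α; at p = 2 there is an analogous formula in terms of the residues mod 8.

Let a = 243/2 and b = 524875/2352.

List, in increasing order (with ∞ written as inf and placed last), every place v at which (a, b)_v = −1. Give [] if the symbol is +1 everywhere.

[13, 17]

(a, b) ≡ (6, 62985) mod (ℚ^×)²; places V = {2, 3, 5, 7, 13, 17, 19, ∞}.
(a,b)_13: α=0, u≡11; β=1, v≡3 (mod 13); (11|13)=-1, (3|13)=+1; sign (−1)^0·-1^1·+1^0 = -1.
(a,b)_5: α=0, u≡4; β=3, v≡2 (mod 5); (4|5)=+1, (2|5)=-1; sign (−1)^0·+1^3·-1^0 = +1.
(a,b)_19: α=0, u≡17; β=1, v≡5 (mod 19); (17|19)=+1, (5|19)=+1; sign (−1)^0·+1^1·+1^0 = +1.
(a,b)_2: α=-1, β=-4; u≡3, v≡1 (mod 8); ε(u)ε(v)=1·0, αω(v)=-1·0, βω(u)=-4·1; sum ≡ 0  ⇒  +1.
(a,b)_∞: sgn(6)=+, sgn(62985)=+, so +1.
(a,b)_7: α=0, u≡6; β=-2, v≡6 (mod 7); (6|7)=-1, (6|7)=-1; sign (−1)^0·-1^-2·-1^0 = +1.
(a,b)_17: α=0, u≡11; β=1, v≡9 (mod 17); (11|17)=-1, (9|17)=+1; sign (−1)^0·-1^1·+1^0 = -1.
(a,b)_3: α=5, u≡2; β=-1, v≡1 (mod 3); (2|3)=-1, (1|3)=+1; sign (−1)^1·-1^-1·+1^5 = +1.
Ram(6, 62985) = {13, 17}; no ℚ_13-point on the conic.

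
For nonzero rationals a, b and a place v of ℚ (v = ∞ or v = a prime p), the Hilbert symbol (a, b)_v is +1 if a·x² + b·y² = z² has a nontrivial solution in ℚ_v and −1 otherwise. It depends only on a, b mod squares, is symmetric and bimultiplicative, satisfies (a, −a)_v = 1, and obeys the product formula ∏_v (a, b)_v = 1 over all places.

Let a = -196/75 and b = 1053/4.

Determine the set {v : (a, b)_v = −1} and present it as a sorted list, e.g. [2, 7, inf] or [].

Mod squares: a ≡ -3, b ≡ 13. Check v ∈ {∞, 2, 3, 5, 7, 13}.
v=13: a=13^0·(≡9), b=13^1·(≡4) mod 13; (9|13)=+1, (4|13)=+1; (−1)^{0·1·6}·(+1)^1·(+1)^0 = +1.
v=2: v_2(a)=2, v_2(b)=-2; units ≡ 5, 5 (mod 8); ε·ε+αω+βω = 0·0+2·1+-2·1 ≡ 0  ⇒  (a,b)_2 = +1.
v=7: a=7^2·(≡2), b=7^0·(≡6) mod 7; (2|7)=+1, (6|7)=-1; (−1)^{2·0·3}·(+1)^0·(-1)^2 = +1.
v=5: a=5^-2·(≡3), b=5^0·(≡2) mod 5; (3|5)=-1, (2|5)=-1; (−1)^{-2·0·2}·(-1)^0·(-1)^-2 = +1.
v=∞: -3 < 0 and 13 > 0  ⇒  (a,b)_∞ = +1.
v=3: a=3^-1·(≡2), b=3^4·(≡1) mod 3; (2|3)=-1, (1|3)=+1; (−1)^{-1·4·1}·(-1)^4·(+1)^-1 = +1.
Every local symbol is +1, so the conic -3·x² + 13·y² = z² has ℚ_v-points for all v and hence a ℚ-point; (a, b / ℚ) ≅ M_2(ℚ).

[]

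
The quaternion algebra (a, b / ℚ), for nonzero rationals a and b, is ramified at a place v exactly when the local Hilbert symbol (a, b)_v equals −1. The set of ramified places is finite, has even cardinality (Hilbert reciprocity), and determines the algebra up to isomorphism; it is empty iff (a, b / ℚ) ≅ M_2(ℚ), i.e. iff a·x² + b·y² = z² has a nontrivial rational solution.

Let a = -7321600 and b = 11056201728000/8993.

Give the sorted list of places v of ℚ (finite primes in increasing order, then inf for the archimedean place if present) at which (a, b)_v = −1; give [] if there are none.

[2, 3, 13, 17]

Mod squares: a ≡ -286, b ≡ 5610. Check v ∈ {∞, 2, 3, 5, 11, 13, 17, 23}.
v=13: a=13^1·(≡12), b=13^2·(≡7) mod 13; (12|13)=+1, (7|13)=-1; (−1)^{1·2·6}·(+1)^2·(-1)^1 = -1.
v=∞: -286 < 0 and 5610 > 0  ⇒  (a,b)_∞ = +1.
v=2: v_2(a)=11, v_2(b)=17; units ≡ 1, 5 (mod 8); ε·ε+αω+βω = 0·0+11·1+17·0 ≡ 1  ⇒  (a,b)_2 = -1.
v=5: a=5^2·(≡1), b=5^3·(≡3) mod 5; (1|5)=+1, (3|5)=-1; (−1)^{2·3·2}·(+1)^3·(-1)^2 = +1.
v=3: a=3^0·(≡2), b=3^1·(≡1) mod 3; (2|3)=-1, (1|3)=+1; (−1)^{0·1·1}·(-1)^1·(+1)^0 = -1.
v=17: a=17^0·(≡11), b=17^-1·(≡12) mod 17; (11|17)=-1, (12|17)=-1; (−1)^{0·-1·8}·(-1)^-1·(-1)^0 = -1.
v=11: a=11^1·(≡10), b=11^3·(≡1) mod 11; (10|11)=-1, (1|11)=+1; (−1)^{1·3·5}·(-1)^3·(+1)^1 = +1.
v=23: a=23^0·(≡13), b=23^-2·(≡21) mod 23; (13|23)=+1, (21|23)=-1; (−1)^{0·-2·11}·(+1)^-2·(-1)^0 = +1.
|Ram(-286, 5610)| = 4, even; anisotropic at {2, 3, 13, 17}.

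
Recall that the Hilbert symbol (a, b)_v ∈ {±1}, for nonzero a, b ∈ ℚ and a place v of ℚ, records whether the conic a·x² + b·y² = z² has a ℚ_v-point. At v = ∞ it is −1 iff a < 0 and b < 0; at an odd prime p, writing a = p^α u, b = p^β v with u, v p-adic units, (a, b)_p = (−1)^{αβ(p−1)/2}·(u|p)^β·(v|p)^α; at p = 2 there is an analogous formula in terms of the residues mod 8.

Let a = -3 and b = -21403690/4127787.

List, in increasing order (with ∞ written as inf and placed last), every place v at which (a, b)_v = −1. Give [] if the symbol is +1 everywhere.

(a, b) ≡ (-3, -30) mod (ℚ^×)²; places V = {2, 3, 5, 7, 11, 17, 19, 23, ∞}.
(a,b)_19: α=0, u≡16; β=2, v≡10 (mod 19); (16|19)=+1, (10|19)=-1; sign (−1)^0·+1^2·-1^0 = +1.
(a,b)_11: α=0, u≡8; β=2, v≡3 (mod 11); (8|11)=-1, (3|11)=+1; sign (−1)^0·-1^2·+1^0 = +1.
(a,b)_7: α=0, u≡4; β=2, v≡3 (mod 7); (4|7)=+1, (3|7)=-1; sign (−1)^0·+1^2·-1^0 = +1.
(a,b)_23: α=0, u≡20; β=-2, v≡3 (mod 23); (20|23)=-1, (3|23)=+1; sign (−1)^0·-1^-2·+1^0 = +1.
(a,b)_3: α=1, u≡2; β=-3, v≡2 (mod 3); (2|3)=-1, (2|3)=-1; sign (−1)^1·-1^-3·-1^1 = -1.
(a,b)_∞: sgn(-3)=−, sgn(-30)=−, so -1.
(a,b)_2: α=0, β=1; u≡5, v≡1 (mod 8); ε(u)ε(v)=0·0, αω(v)=0·0, βω(u)=1·1; sum ≡ 1  ⇒  -1.
(a,b)_5: α=0, u≡2; β=1, v≡1 (mod 5); (2|5)=-1, (1|5)=+1; sign (−1)^0·-1^1·+1^0 = -1.
(a,b)_17: α=0, u≡14; β=-2, v≡8 (mod 17); (14|17)=-1, (8|17)=+1; sign (−1)^0·-1^-2·+1^0 = +1.
|Ram(-3, -30)| = 4, even; anisotropic at {2, 3, 5, ∞}.

[2, 3, 5, inf]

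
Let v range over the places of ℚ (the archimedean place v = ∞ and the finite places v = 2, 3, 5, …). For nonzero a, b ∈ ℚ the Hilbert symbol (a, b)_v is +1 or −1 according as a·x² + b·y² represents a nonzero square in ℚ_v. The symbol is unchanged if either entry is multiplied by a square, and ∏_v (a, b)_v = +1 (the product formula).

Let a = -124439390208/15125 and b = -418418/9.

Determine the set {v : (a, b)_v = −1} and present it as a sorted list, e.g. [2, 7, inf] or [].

(a, b) ≡ (-210, -3458) mod (ℚ^×)²; places V = {2, 3, 5, 7, 11, 13, 19, ∞}.
(a,b)_3: α=11, u≡2; β=-2, v≡1 (mod 3); (2|3)=-1, (1|3)=+1; sign (−1)^0·-1^-2·+1^11 = +1.
(a,b)_∞: sgn(-210)=−, sgn(-3458)=−, so -1.
(a,b)_5: α=-3, u≡2; β=0, v≡3 (mod 5); (2|5)=-1, (3|5)=-1; sign (−1)^0·-1^0·-1^-3 = -1.
(a,b)_2: α=11, β=1; u≡7, v≡7 (mod 8); ε(u)ε(v)=1·1, αω(v)=11·0, βω(u)=1·0; sum ≡ 1  ⇒  -1.
(a,b)_13: α=0, u≡6; β=1, v≡6 (mod 13); (6|13)=-1, (6|13)=-1; sign (−1)^0·-1^1·-1^0 = -1.
(a,b)_19: α=0, u≡2; β=1, v≡2 (mod 19); (2|19)=-1, (2|19)=-1; sign (−1)^0·-1^1·-1^0 = -1.
(a,b)_11: α=-2, u≡8; β=2, v≡2 (mod 11); (8|11)=-1, (2|11)=-1; sign (−1)^0·-1^2·-1^-2 = +1.
(a,b)_7: α=3, u≡3; β=1, v≡3 (mod 7); (3|7)=-1, (3|7)=-1; sign (−1)^1·-1^1·-1^3 = -1.
|Ram(-210, -3458)| = 6, even; anisotropic at {2, 5, 7, 13, 19, ∞}.

[2, 5, 7, 13, 19, inf]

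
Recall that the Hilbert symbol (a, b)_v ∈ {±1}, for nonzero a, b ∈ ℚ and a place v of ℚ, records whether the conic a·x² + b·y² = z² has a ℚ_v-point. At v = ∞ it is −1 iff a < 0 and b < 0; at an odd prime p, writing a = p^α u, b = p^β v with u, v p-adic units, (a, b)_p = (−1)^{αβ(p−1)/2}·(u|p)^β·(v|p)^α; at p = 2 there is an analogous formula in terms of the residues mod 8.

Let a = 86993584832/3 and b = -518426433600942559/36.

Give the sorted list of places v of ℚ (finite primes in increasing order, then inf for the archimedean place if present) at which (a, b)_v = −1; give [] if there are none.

Mod squares: a ≡ 4077824289, b ≡ -4879. Check v ∈ {∞, 2, 3, 7, 11, 17, 19, 31, 37, 41, 43}.
v=11: a=11^1·(≡2), b=11^2·(≡3) mod 11; (2|11)=-1, (3|11)=+1; (−1)^{1·2·5}·(-1)^2·(+1)^1 = +1.
v=17: a=17^1·(≡14), b=17^1·(≡9) mod 17; (14|17)=-1, (9|17)=+1; (−1)^{1·1·8}·(-1)^1·(+1)^1 = -1.
v=3: a=3^-1·(≡2), b=3^-2·(≡2) mod 3; (2|3)=-1, (2|3)=-1; (−1)^{-1·-2·1}·(-1)^-2·(-1)^-1 = -1.
v=7: a=7^1·(≡3), b=7^1·(≡3) mod 7; (3|7)=-1, (3|7)=-1; (−1)^{1·1·3}·(-1)^1·(-1)^1 = -1.
v=∞: 4077824289 > 0 and -4879 < 0  ⇒  (a,b)_∞ = +1.
v=41: a=41^1·(≡7), b=41^1·(≡39) mod 41; (7|41)=-1, (39|41)=+1; (−1)^{1·1·20}·(-1)^1·(+1)^1 = -1.
v=37: a=37^0·(≡30), b=37^2·(≡6) mod 37; (30|37)=+1, (6|37)=-1; (−1)^{0·2·18}·(+1)^2·(-1)^0 = +1.
v=2: v_2(a)=6, v_2(b)=-2; units ≡ 1, 1 (mod 8); ε·ε+αω+βω = 0·0+6·0+-2·0 ≡ 0  ⇒  (a,b)_2 = +1.
v=43: a=43^1·(≡18), b=43^2·(≡36) mod 43; (18|43)=-1, (36|43)=+1; (−1)^{1·2·21}·(-1)^2·(+1)^1 = +1.
v=31: a=31^1·(≡7), b=31^2·(≡16) mod 31; (7|31)=+1, (16|31)=+1; (−1)^{1·2·15}·(+1)^2·(+1)^1 = +1.
v=19: a=19^1·(≡15), b=19^2·(≡7) mod 19; (15|19)=-1, (7|19)=+1; (−1)^{1·2·9}·(-1)^2·(+1)^1 = +1.
|Ram(4077824289, -4879)| = 4, even; anisotropic at {3, 7, 17, 41}.

[3, 7, 17, 41]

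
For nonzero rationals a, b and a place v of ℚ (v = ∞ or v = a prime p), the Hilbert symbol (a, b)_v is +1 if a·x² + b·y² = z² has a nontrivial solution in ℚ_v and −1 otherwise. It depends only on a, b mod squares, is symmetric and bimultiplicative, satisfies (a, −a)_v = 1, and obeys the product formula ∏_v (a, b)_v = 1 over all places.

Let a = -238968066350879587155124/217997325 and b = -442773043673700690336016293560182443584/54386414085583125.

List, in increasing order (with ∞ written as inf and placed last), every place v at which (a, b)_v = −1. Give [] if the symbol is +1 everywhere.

(a, b) ≡ (-15457, -17853283253) mod (ℚ^×)²; places V = {2, 3, 5, 7, 13, 17, 19, 29, 31, 37, 41, 53, ∞}.
(a,b)_29: α=1, u≡2; β=1, v≡28 (mod 29); (2|29)=-1, (28|29)=+1; sign (−1)^0·-1^1·+1^1 = -1.
(a,b)_13: α=-3, u≡7; β=-5, v≡10 (mod 13); (7|13)=-1, (10|13)=+1; sign (−1)^0·-1^-5·+1^-3 = -1.
(a,b)_2: α=2, β=6; u≡7, v≡3 (mod 8); ε(u)ε(v)=1·1, αω(v)=2·1, βω(u)=6·0; sum ≡ 1  ⇒  -1.
(a,b)_41: α=1, u≡33; β=1, v≡5 (mod 41); (33|41)=+1, (5|41)=+1; sign (−1)^0·+1^1·+1^1 = +1.
(a,b)_5: α=-2, u≡2; β=-4, v≡2 (mod 5); (2|5)=-1, (2|5)=-1; sign (−1)^0·-1^-4·-1^-2 = +1.
(a,b)_7: α=-2, u≡6; β=-2, v≡5 (mod 7); (6|7)=-1, (5|7)=-1; sign (−1)^0·-1^-2·-1^-2 = +1.
(a,b)_53: α=2, u≡3; β=3, v≡48 (mod 53); (3|53)=-1, (48|53)=-1; sign (−1)^0·-1^3·-1^2 = -1.
(a,b)_31: α=2, u≡30; β=5, v≡22 (mod 31); (30|31)=-1, (22|31)=-1; sign (−1)^0·-1^5·-1^2 = -1.
(a,b)_∞: sgn(-15457)=−, sgn(-17853283253)=−, so -1.
(a,b)_37: α=2, u≡25; β=3, v≡9 (mod 37); (25|37)=+1, (9|37)=+1; sign (−1)^0·+1^3·+1^2 = +1.
(a,b)_19: α=6, u≡4; β=9, v≡18 (mod 19); (4|19)=+1, (18|19)=-1; sign (−1)^0·+1^9·-1^6 = +1.
(a,b)_3: α=-4, u≡2; β=-14, v≡1 (mod 3); (2|3)=-1, (1|3)=+1; sign (−1)^0·-1^-14·+1^-4 = +1.
(a,b)_17: α=2, u≡1; β=4, v≡1 (mod 17); (1|17)=+1, (1|17)=+1; sign (−1)^0·+1^4·+1^2 = +1.
Ram(-15457, -17853283253) = {2, 13, 29, 31, 53, ∞}; no ℚ_2-point on the conic.

[2, 13, 29, 31, 53, inf]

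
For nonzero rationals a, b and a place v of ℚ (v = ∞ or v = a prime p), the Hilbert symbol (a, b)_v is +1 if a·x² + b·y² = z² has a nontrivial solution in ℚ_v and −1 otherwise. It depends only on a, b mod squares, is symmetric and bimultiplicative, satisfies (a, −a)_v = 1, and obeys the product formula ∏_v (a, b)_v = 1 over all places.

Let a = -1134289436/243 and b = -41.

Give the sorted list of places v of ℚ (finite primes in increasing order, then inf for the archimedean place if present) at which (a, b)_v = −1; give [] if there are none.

[2, 17, 23, inf]

(a, b) ≡ (-48093, -41) mod (ℚ^×)²; places V = {2, 3, 7, 17, 19, 23, 41, ∞}.
(a,b)_∞: sgn(-48093)=−, sgn(-41)=−, so -1.
(a,b)_19: α=2, u≡2; β=0, v≡16 (mod 19); (2|19)=-1, (16|19)=+1; sign (−1)^0·-1^0·+1^2 = +1.
(a,b)_41: α=1, u≡36; β=1, v≡40 (mod 41); (36|41)=+1, (40|41)=+1; sign (−1)^0·+1^1·+1^1 = +1.
(a,b)_3: α=-5, u≡1; β=0, v≡1 (mod 3); (1|3)=+1, (1|3)=+1; sign (−1)^0·+1^0·+1^-5 = +1.
(a,b)_17: α=1, u≡7; β=0, v≡10 (mod 17); (7|17)=-1, (10|17)=-1; sign (−1)^0·-1^0·-1^1 = -1.
(a,b)_23: α=1, u≡1; β=0, v≡5 (mod 23); (1|23)=+1, (5|23)=-1; sign (−1)^0·+1^0·-1^1 = -1.
(a,b)_2: α=2, β=0; u≡3, v≡7 (mod 8); ε(u)ε(v)=1·1, αω(v)=2·0, βω(u)=0·1; sum ≡ 1  ⇒  -1.
(a,b)_7: α=2, u≡1; β=0, v≡1 (mod 7); (1|7)=+1, (1|7)=+1; sign (−1)^0·+1^0·+1^2 = +1.
(-48093, -41 / ℚ) ramifies at {2, 17, 23, ∞}: a division algebra.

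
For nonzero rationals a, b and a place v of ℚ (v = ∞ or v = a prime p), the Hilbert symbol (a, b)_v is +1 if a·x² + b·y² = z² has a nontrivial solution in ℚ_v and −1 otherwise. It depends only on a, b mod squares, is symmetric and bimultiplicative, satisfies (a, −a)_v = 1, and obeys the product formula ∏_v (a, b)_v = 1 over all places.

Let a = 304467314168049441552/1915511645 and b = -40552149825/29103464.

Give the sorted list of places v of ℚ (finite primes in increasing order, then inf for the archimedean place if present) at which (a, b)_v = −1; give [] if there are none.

Mod squares: a ≡ 165, b ≡ -858. Check v ∈ {∞, 2, 3, 5, 11, 13, 19, 23, 37, 41}.
v=2: v_2(a)=4, v_2(b)=-3; units ≡ 5, 3 (mod 8); ε·ε+αω+βω = 0·1+4·1+-3·1 ≡ 1  ⇒  (a,b)_2 = -1.
v=23: a=23^-4·(≡16), b=23^-4·(≡4) mod 23; (16|23)=+1, (4|23)=+1; (−1)^{-4·-4·11}·(+1)^-4·(+1)^-4 = +1.
v=37: a=37^-2·(≡20), b=37^0·(≡34) mod 37; (20|37)=-1, (34|37)=+1; (−1)^{-2·0·18}·(-1)^0·(+1)^-2 = +1.
v=41: a=41^4·(≡4), b=41^2·(≡12) mod 41; (4|41)=+1, (12|41)=-1; (−1)^{4·2·20}·(+1)^2·(-1)^4 = +1.
v=5: a=5^-1·(≡3), b=5^2·(≡3) mod 5; (3|5)=-1, (3|5)=-1; (−1)^{-1·2·2}·(-1)^2·(-1)^-1 = -1.
v=13: a=13^4·(≡10), b=13^-1·(≡9) mod 13; (10|13)=+1, (9|13)=+1; (−1)^{4·-1·6}·(+1)^-1·(+1)^4 = +1.
v=3: a=3^11·(≡1), b=3^5·(≡2) mod 3; (1|3)=+1, (2|3)=-1; (−1)^{11·5·1}·(+1)^5·(-1)^11 = +1.
v=∞: 165 > 0 and -858 < 0  ⇒  (a,b)_∞ = +1.
v=19: a=19^0·(≡12), b=19^2·(≡4) mod 19; (12|19)=-1, (4|19)=+1; (−1)^{0·2·9}·(-1)^2·(+1)^0 = +1.
v=11: a=11^3·(≡1), b=11^1·(≡2) mod 11; (1|11)=+1, (2|11)=-1; (−1)^{3·1·5}·(+1)^1·(-1)^3 = +1.
(165, -858 / ℚ) ramifies at {2, 5}: a division algebra.

[2, 5]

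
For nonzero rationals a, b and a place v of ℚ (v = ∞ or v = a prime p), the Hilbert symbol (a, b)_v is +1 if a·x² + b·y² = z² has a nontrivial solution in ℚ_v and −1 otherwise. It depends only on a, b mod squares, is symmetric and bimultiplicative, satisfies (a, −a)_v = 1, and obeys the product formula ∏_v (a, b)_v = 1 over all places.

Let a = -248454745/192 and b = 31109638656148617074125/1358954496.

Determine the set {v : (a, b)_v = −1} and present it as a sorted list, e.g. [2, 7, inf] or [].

[17, 29]

Mod squares: a ≡ -435, b ≡ 85. Check v ∈ {∞, 2, 3, 5, 7, 11, 17, 29}.
v=∞: -435 < 0 and 85 > 0  ⇒  (a,b)_∞ = +1.
v=7: a=7^2·(≡5), b=7^6·(≡4) mod 7; (5|7)=-1, (4|7)=+1; (−1)^{2·6·3}·(-1)^6·(+1)^2 = +1.
v=29: a=29^1·(≡2), b=29^2·(≡14) mod 29; (2|29)=-1, (14|29)=-1; (−1)^{1·2·14}·(-1)^2·(-1)^1 = -1.
v=17: a=17^2·(≡14), b=17^5·(≡3) mod 17; (14|17)=-1, (3|17)=-1; (−1)^{2·5·8}·(-1)^5·(-1)^2 = -1.
v=5: a=5^1·(≡3), b=5^3·(≡3) mod 5; (3|5)=-1, (3|5)=-1; (−1)^{1·3·2}·(-1)^3·(-1)^1 = +1.
v=3: a=3^-1·(≡2), b=3^-4·(≡1) mod 3; (2|3)=-1, (1|3)=+1; (−1)^{-1·-4·1}·(-1)^-4·(+1)^-1 = +1.
v=2: v_2(a)=-6, v_2(b)=-24; units ≡ 5, 5 (mod 8); ε·ε+αω+βω = 0·0+-6·1+-24·1 ≡ 0  ⇒  (a,b)_2 = +1.
v=11: a=11^2·(≡5), b=11^6·(≡7) mod 11; (5|11)=+1, (7|11)=-1; (−1)^{2·6·5}·(+1)^6·(-1)^2 = +1.
Ram(-435, 85) = {17, 29}; no ℚ_17-point on the conic.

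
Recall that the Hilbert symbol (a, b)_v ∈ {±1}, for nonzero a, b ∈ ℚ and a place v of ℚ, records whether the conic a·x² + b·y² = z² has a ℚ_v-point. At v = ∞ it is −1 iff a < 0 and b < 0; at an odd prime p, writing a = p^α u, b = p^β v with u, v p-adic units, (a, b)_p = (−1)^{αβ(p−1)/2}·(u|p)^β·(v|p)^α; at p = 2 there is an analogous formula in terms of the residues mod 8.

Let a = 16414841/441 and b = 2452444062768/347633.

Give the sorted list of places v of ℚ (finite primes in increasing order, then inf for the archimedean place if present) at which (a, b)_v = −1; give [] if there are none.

[3, 29]

(a, b) ≡ (17081, 2091) mod (ℚ^×)²; places V = {2, 3, 7, 11, 13, 17, 19, 29, 31, 41, ∞}.
(a,b)_31: α=3, u≡30; β=0, v≡1 (mod 31); (30|31)=-1, (1|31)=+1; sign (−1)^0·-1^0·+1^3 = +1.
(a,b)_3: α=-2, u≡2; β=3, v≡1 (mod 3); (2|3)=-1, (1|3)=+1; sign (−1)^0·-1^3·+1^-2 = -1.
(a,b)_13: α=0, u≡12; β=-2, v≡8 (mod 13); (12|13)=+1, (8|13)=-1; sign (−1)^0·+1^-2·-1^0 = +1.
(a,b)_2: α=0, β=4; u≡1, v≡3 (mod 8); ε(u)ε(v)=0·1, αω(v)=0·1, βω(u)=4·0; sum ≡ 0  ⇒  +1.
(a,b)_7: α=-2, u≡1; β=2, v≡5 (mod 7); (1|7)=+1, (5|7)=-1; sign (−1)^0·+1^2·-1^-2 = +1.
(a,b)_17: α=0, u≡2; β=-1, v≡9 (mod 17); (2|17)=+1, (9|17)=+1; sign (−1)^0·+1^-1·+1^0 = +1.
(a,b)_29: α=1, u≡6; β=0, v≡15 (mod 29); (6|29)=+1, (15|29)=-1; sign (−1)^0·+1^0·-1^1 = -1.
(a,b)_11: α=0, u≡3; β=-2, v≡9 (mod 11); (3|11)=+1, (9|11)=+1; sign (−1)^0·+1^-2·+1^0 = +1.
(a,b)_41: α=0, u≡37; β=5, v≡39 (mod 41); (37|41)=+1, (39|41)=+1; sign (−1)^0·+1^5·+1^0 = +1.
(a,b)_19: α=1, u≡7; β=0, v≡16 (mod 19); (7|19)=+1, (16|19)=+1; sign (−1)^0·+1^0·+1^1 = +1.
(a,b)_∞: sgn(17081)=+, sgn(2091)=+, so +1.
|Ram(17081, 2091)| = 2, even; anisotropic at {3, 29}.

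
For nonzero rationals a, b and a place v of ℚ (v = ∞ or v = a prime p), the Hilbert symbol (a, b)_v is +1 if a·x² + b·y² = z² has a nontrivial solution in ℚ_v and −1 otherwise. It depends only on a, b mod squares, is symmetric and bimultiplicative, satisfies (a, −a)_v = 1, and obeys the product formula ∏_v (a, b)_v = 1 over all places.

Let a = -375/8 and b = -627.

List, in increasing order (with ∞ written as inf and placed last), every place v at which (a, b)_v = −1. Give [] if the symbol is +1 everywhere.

Mod squares: a ≡ -30, b ≡ -627. Check v ∈ {∞, 2, 3, 5, 11, 19}.
v=3: a=3^1·(≡2), b=3^1·(≡1) mod 3; (2|3)=-1, (1|3)=+1; (−1)^{1·1·1}·(-1)^1·(+1)^1 = +1.
v=5: a=5^3·(≡4), b=5^0·(≡3) mod 5; (4|5)=+1, (3|5)=-1; (−1)^{3·0·2}·(+1)^0·(-1)^3 = -1.
v=11: a=11^0·(≡4), b=11^1·(≡9) mod 11; (4|11)=+1, (9|11)=+1; (−1)^{0·1·5}·(+1)^1·(+1)^0 = +1.
v=19: a=19^0·(≡3), b=19^1·(≡5) mod 19; (3|19)=-1, (5|19)=+1; (−1)^{0·1·9}·(-1)^1·(+1)^0 = -1.
v=∞: -30 < 0 and -627 < 0  ⇒  (a,b)_∞ = -1.
v=2: v_2(a)=-3, v_2(b)=0; units ≡ 1, 5 (mod 8); ε·ε+αω+βω = 0·0+-3·1+0·0 ≡ 1  ⇒  (a,b)_2 = -1.
(-30, -627 / ℚ) ramifies at {2, 5, 19, ∞}: a division algebra.

[2, 5, 19, inf]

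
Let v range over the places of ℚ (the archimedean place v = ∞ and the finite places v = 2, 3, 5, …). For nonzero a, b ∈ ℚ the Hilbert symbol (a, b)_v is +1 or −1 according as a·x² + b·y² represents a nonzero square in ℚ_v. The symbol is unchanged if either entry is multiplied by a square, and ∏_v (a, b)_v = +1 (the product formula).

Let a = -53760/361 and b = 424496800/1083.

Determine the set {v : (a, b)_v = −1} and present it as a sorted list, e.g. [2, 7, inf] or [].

[2, 7, 13, 17]

(a, b) ≡ (-210, 1326) mod (ℚ^×)²; places V = {2, 3, 5, 7, 13, 17, 19, ∞}.
(a,b)_17: α=0, u≡7; β=1, v≡10 (mod 17); (7|17)=-1, (10|17)=-1; sign (−1)^0·-1^1·-1^0 = -1.
(a,b)_19: α=-2, u≡10; β=-2, v≡18 (mod 19); (10|19)=-1, (18|19)=-1; sign (−1)^0·-1^-2·-1^-2 = +1.
(a,b)_3: α=1, u≡2; β=-1, v≡1 (mod 3); (2|3)=-1, (1|3)=+1; sign (−1)^1·-1^-1·+1^1 = +1.
(a,b)_5: α=1, u≡3; β=2, v≡4 (mod 5); (3|5)=-1, (4|5)=+1; sign (−1)^0·-1^2·+1^1 = +1.
(a,b)_13: α=0, u≡6; β=1, v≡11 (mod 13); (6|13)=-1, (11|13)=-1; sign (−1)^0·-1^1·-1^0 = -1.
(a,b)_7: α=1, u≡5; β=4, v≡3 (mod 7); (5|7)=-1, (3|7)=-1; sign (−1)^0·-1^4·-1^1 = -1.
(a,b)_2: α=9, β=5; u≡7, v≡7 (mod 8); ε(u)ε(v)=1·1, αω(v)=9·0, βω(u)=5·0; sum ≡ 1  ⇒  -1.
(a,b)_∞: sgn(-210)=−, sgn(1326)=+, so +1.
(-210, 1326 / ℚ) ramifies at {2, 7, 13, 17}: a division algebra.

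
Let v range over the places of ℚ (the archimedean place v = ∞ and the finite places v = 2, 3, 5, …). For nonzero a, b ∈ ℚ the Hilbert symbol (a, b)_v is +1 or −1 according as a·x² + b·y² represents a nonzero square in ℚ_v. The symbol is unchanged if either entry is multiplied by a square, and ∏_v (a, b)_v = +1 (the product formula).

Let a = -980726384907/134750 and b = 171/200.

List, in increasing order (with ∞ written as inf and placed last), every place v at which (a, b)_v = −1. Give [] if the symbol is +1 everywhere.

[2, 5]

(a, b) ≡ (-126170, 38) mod (ℚ^×)²; places V = {2, 3, 5, 7, 11, 19, 31, 37, ∞}.
(a,b)_37: α=1, u≡22; β=0, v≡4 (mod 37); (22|37)=-1, (4|37)=+1; sign (−1)^0·-1^0·+1^1 = +1.
(a,b)_∞: sgn(-126170)=−, sgn(38)=+, so +1.
(a,b)_31: α=1, u≡15; β=0, v≡10 (mod 31); (15|31)=-1, (10|31)=+1; sign (−1)^0·-1^0·+1^1 = +1.
(a,b)_11: α=-1, u≡4; β=0, v≡3 (mod 11); (4|11)=+1, (3|11)=+1; sign (−1)^0·+1^0·+1^-1 = +1.
(a,b)_5: α=-3, u≡1; β=-2, v≡2 (mod 5); (1|5)=+1, (2|5)=-1; sign (−1)^0·+1^-2·-1^-3 = -1.
(a,b)_19: α=4, u≡17; β=1, v≡18 (mod 19); (17|19)=+1, (18|19)=-1; sign (−1)^0·+1^1·-1^4 = +1.
(a,b)_7: α=-2, u≡3; β=0, v≡6 (mod 7); (3|7)=-1, (6|7)=-1; sign (−1)^0·-1^0·-1^-2 = +1.
(a,b)_3: α=8, u≡1; β=2, v≡2 (mod 3); (1|3)=+1, (2|3)=-1; sign (−1)^0·+1^2·-1^8 = +1.
(a,b)_2: α=-1, β=-3; u≡3, v≡3 (mod 8); ε(u)ε(v)=1·1, αω(v)=-1·1, βω(u)=-3·1; sum ≡ 1  ⇒  -1.
Ram(-126170, 38) = {2, 5}; no ℚ_2-point on the conic.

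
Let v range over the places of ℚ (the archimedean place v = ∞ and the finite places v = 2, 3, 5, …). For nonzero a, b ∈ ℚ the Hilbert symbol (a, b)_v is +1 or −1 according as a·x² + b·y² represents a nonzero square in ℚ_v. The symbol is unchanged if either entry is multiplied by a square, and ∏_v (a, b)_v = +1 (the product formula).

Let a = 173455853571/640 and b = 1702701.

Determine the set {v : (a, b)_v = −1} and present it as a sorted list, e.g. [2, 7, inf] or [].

[2, 11]

(a, b) ≡ (910, 429) mod (ℚ^×)²; places V = {2, 3, 5, 7, 11, 13, ∞}.
(a,b)_7: α=5, u≡1; β=2, v≡1 (mod 7); (1|7)=+1, (1|7)=+1; sign (−1)^0·+1^2·+1^5 = +1.
(a,b)_5: α=-1, u≡2; β=0, v≡1 (mod 5); (2|5)=-1, (1|5)=+1; sign (−1)^0·-1^0·+1^-1 = +1.
(a,b)_3: α=8, u≡1; β=5, v≡2 (mod 3); (1|3)=+1, (2|3)=-1; sign (−1)^0·+1^5·-1^8 = +1.
(a,b)_2: α=-7, β=0; u≡7, v≡5 (mod 8); ε(u)ε(v)=1·0, αω(v)=-7·1, βω(u)=0·0; sum ≡ 1  ⇒  -1.
(a,b)_13: α=1, u≡2; β=1, v≡2 (mod 13); (2|13)=-1, (2|13)=-1; sign (−1)^0·-1^1·-1^1 = +1.
(a,b)_11: α=2, u≡6; β=1, v≡10 (mod 11); (6|11)=-1, (10|11)=-1; sign (−1)^0·-1^1·-1^2 = -1.
(a,b)_∞: sgn(910)=+, sgn(429)=+, so +1.
(910, 429 / ℚ) ramifies at {2, 11}: a division algebra.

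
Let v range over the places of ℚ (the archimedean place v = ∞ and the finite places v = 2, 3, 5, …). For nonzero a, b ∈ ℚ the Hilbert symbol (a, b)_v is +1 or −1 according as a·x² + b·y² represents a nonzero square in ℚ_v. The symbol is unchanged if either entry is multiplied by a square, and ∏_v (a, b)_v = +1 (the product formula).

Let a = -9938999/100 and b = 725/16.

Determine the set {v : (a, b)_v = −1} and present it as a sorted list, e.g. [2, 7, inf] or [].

Mod squares: a ≡ -119, b ≡ 29. Check v ∈ {∞, 2, 5, 7, 17, 29}.
v=7: a=7^1·(≡1), b=7^0·(≡2) mod 7; (1|7)=+1, (2|7)=+1; (−1)^{1·0·3}·(+1)^0·(+1)^1 = +1.
v=29: a=29^0·(≡2), b=29^1·(≡7) mod 29; (2|29)=-1, (7|29)=+1; (−1)^{0·1·14}·(-1)^1·(+1)^0 = -1.
v=17: a=17^5·(≡12), b=17^0·(≡6) mod 17; (12|17)=-1, (6|17)=-1; (−1)^{5·0·8}·(-1)^0·(-1)^5 = -1.
v=2: v_2(a)=-2, v_2(b)=-4; units ≡ 1, 5 (mod 8); ε·ε+αω+βω = 0·0+-2·1+-4·0 ≡ 0  ⇒  (a,b)_2 = +1.
v=∞: -119 < 0 and 29 > 0  ⇒  (a,b)_∞ = +1.
v=5: a=5^-2·(≡4), b=5^2·(≡4) mod 5; (4|5)=+1, (4|5)=+1; (−1)^{-2·2·2}·(+1)^2·(+1)^-2 = +1.
|Ram(-119, 29)| = 2, even; anisotropic at {17, 29}.

[17, 29]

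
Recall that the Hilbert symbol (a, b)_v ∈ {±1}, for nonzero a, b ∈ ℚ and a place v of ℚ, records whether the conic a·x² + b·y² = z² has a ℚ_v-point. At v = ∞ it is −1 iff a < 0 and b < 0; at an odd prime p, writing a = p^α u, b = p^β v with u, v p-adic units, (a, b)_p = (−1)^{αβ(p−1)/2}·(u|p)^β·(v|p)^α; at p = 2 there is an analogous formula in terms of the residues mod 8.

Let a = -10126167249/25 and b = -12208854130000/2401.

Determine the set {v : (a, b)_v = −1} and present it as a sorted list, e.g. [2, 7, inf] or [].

[2, 3, 29, 41, 47, inf]

Mod squares: a ≡ -35038641, b ≡ -4224517. Check v ∈ {∞, 2, 3, 5, 7, 11, 17, 19, 29, 41, 47}.
v=∞: -35038641 < 0 and -4224517 < 0  ⇒  (a,b)_∞ = -1.
v=47: a=47^1·(≡20), b=47^0·(≡26) mod 47; (20|47)=-1, (26|47)=-1; (−1)^{1·0·23}·(-1)^0·(-1)^1 = -1.
v=5: a=5^-2·(≡1), b=5^4·(≡2) mod 5; (1|5)=+1, (2|5)=-1; (−1)^{-2·4·2}·(+1)^4·(-1)^-2 = +1.
v=41: a=41^1·(≡15), b=41^1·(≡21) mod 41; (15|41)=-1, (21|41)=+1; (−1)^{1·1·20}·(-1)^1·(+1)^1 = -1.
v=17: a=17^2·(≡1), b=17^3·(≡5) mod 17; (1|17)=+1, (5|17)=-1; (−1)^{2·3·8}·(+1)^3·(-1)^2 = +1.
v=19: a=19^1·(≡7), b=19^1·(≡10) mod 19; (7|19)=+1, (10|19)=-1; (−1)^{1·1·9}·(+1)^1·(-1)^1 = +1.
v=3: a=3^1·(≡2), b=3^0·(≡2) mod 3; (2|3)=-1, (2|3)=-1; (−1)^{1·0·1}·(-1)^0·(-1)^1 = -1.
v=11: a=11^1·(≡5), b=11^1·(≡7) mod 11; (5|11)=+1, (7|11)=-1; (−1)^{1·1·5}·(+1)^1·(-1)^1 = +1.
v=7: a=7^0·(≡3), b=7^-4·(≡4) mod 7; (3|7)=-1, (4|7)=+1; (−1)^{0·-4·3}·(-1)^-4·(+1)^0 = +1.
v=29: a=29^1·(≡14), b=29^1·(≡5) mod 29; (14|29)=-1, (5|29)=+1; (−1)^{1·1·14}·(-1)^1·(+1)^1 = -1.
v=2: v_2(a)=0, v_2(b)=4; units ≡ 7, 3 (mod 8); ε·ε+αω+βω = 1·1+0·1+4·0 ≡ 1  ⇒  (a,b)_2 = -1.
(-35038641, -4224517 / ℚ) ramifies at {2, 3, 29, 41, 47, ∞}: a division algebra.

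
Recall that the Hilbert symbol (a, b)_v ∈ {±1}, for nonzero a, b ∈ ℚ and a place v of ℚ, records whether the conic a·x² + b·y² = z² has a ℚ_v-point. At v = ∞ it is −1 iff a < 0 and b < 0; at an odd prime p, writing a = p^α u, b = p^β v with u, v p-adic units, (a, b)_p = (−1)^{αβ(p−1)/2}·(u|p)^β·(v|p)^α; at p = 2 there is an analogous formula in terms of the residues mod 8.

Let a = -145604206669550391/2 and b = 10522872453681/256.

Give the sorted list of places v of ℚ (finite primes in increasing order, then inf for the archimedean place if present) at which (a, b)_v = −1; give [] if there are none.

(a, b) ≡ (-318, 7049) mod (ℚ^×)²; places V = {2, 3, 7, 19, 53, ∞}.
(a,b)_∞: sgn(-318)=−, sgn(7049)=+, so +1.
(a,b)_19: α=2, u≡11; β=1, v≡14 (mod 19); (11|19)=+1, (14|19)=-1; sign (−1)^0·+1^1·-1^2 = +1.
(a,b)_53: α=5, u≡24; β=3, v≡23 (mod 53); (24|53)=+1, (23|53)=-1; sign (−1)^0·+1^3·-1^5 = -1.
(a,b)_7: α=2, u≡4; β=1, v≡3 (mod 7); (4|7)=+1, (3|7)=-1; sign (−1)^0·+1^1·-1^2 = +1.
(a,b)_3: α=9, u≡2; β=12, v≡2 (mod 3); (2|3)=-1, (2|3)=-1; sign (−1)^0·-1^12·-1^9 = -1.
(a,b)_2: α=-1, β=-8; u≡1, v≡1 (mod 8); ε(u)ε(v)=0·0, αω(v)=-1·0, βω(u)=-8·0; sum ≡ 0  ⇒  +1.
|Ram(-318, 7049)| = 2, even; anisotropic at {3, 53}.

[3, 53]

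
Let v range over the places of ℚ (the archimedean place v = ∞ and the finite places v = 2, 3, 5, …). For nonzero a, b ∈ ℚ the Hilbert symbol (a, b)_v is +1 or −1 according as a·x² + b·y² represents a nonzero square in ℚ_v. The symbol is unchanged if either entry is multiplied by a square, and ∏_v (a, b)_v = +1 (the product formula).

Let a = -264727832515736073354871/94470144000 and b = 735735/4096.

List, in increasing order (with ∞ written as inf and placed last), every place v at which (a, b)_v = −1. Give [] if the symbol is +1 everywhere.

[2, 3, 11, 23]

Mod squares: a ≡ -130065, b ≡ 15015. Check v ∈ {∞, 2, 3, 5, 7, 11, 13, 19, 23, 29, 31}.
v=19: a=19^2·(≡11), b=19^0·(≡5) mod 19; (11|19)=+1, (5|19)=+1; (−1)^{2·0·9}·(+1)^0·(+1)^2 = +1.
v=29: a=29^1·(≡3), b=29^0·(≡9) mod 29; (3|29)=-1, (9|29)=+1; (−1)^{1·0·14}·(-1)^0·(+1)^1 = +1.
v=13: a=13^3·(≡11), b=13^1·(≡6) mod 13; (11|13)=-1, (6|13)=-1; (−1)^{3·1·6}·(-1)^1·(-1)^3 = +1.
v=2: v_2(a)=-18, v_2(b)=-12; units ≡ 7, 7 (mod 8); ε·ε+αω+βω = 1·1+-18·0+-12·0 ≡ 1  ⇒  (a,b)_2 = -1.
v=7: a=7^10·(≡1), b=7^3·(≡3) mod 7; (1|7)=+1, (3|7)=-1; (−1)^{10·3·3}·(+1)^3·(-1)^10 = +1.
v=31: a=31^-2·(≡22), b=31^0·(≡3) mod 31; (22|31)=-1, (3|31)=-1; (−1)^{-2·0·15}·(-1)^0·(-1)^-2 = +1.
v=3: a=3^-1·(≡1), b=3^1·(≡1) mod 3; (1|3)=+1, (1|3)=+1; (−1)^{-1·1·1}·(+1)^1·(+1)^-1 = -1.
v=∞: -130065 < 0 and 15015 > 0  ⇒  (a,b)_∞ = +1.
v=23: a=23^1·(≡13), b=23^0·(≡17) mod 23; (13|23)=+1, (17|23)=-1; (−1)^{1·0·11}·(+1)^0·(-1)^1 = -1.
v=5: a=5^-3·(≡2), b=5^1·(≡2) mod 5; (2|5)=-1, (2|5)=-1; (−1)^{-3·1·2}·(-1)^1·(-1)^-3 = +1.
v=11: a=11^6·(≡2), b=11^1·(≡4) mod 11; (2|11)=-1, (4|11)=+1; (−1)^{6·1·5}·(-1)^1·(+1)^6 = -1.
(-130065, 15015 / ℚ) ramifies at {2, 3, 11, 23}: a division algebra.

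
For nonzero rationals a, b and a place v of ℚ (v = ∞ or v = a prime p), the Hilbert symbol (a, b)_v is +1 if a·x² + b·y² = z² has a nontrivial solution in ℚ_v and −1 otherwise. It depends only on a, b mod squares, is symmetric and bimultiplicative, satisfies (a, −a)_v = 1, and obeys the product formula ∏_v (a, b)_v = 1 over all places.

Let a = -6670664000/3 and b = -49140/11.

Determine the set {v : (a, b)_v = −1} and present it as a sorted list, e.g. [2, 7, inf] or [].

Mod squares: a ≡ -255255, b ≡ -15015. Check v ∈ {∞, 2, 3, 5, 7, 11, 13, 17}.
v=7: a=7^3·(≡3), b=7^1·(≡2) mod 7; (3|7)=-1, (2|7)=+1; (−1)^{3·1·3}·(-1)^1·(+1)^3 = +1.
v=17: a=17^1·(≡15), b=17^0·(≡13) mod 17; (15|17)=+1, (13|17)=+1; (−1)^{1·0·8}·(+1)^0·(+1)^1 = +1.
v=∞: -255255 < 0 and -15015 < 0  ⇒  (a,b)_∞ = -1.
v=3: a=3^-1·(≡1), b=3^3·(≡2) mod 3; (1|3)=+1, (2|3)=-1; (−1)^{-1·3·1}·(+1)^3·(-1)^-1 = +1.
v=2: v_2(a)=6, v_2(b)=2; units ≡ 1, 1 (mod 8); ε·ε+αω+βω = 0·0+6·0+2·0 ≡ 0  ⇒  (a,b)_2 = +1.
v=5: a=5^3·(≡1), b=5^1·(≡2) mod 5; (1|5)=+1, (2|5)=-1; (−1)^{3·1·2}·(+1)^1·(-1)^3 = -1.
v=11: a=11^1·(≡9), b=11^-1·(≡8) mod 11; (9|11)=+1, (8|11)=-1; (−1)^{1·-1·5}·(+1)^-1·(-1)^1 = +1.
v=13: a=13^1·(≡6), b=13^1·(≡5) mod 13; (6|13)=-1, (5|13)=-1; (−1)^{1·1·6}·(-1)^1·(-1)^1 = +1.
|Ram(-255255, -15015)| = 2, even; anisotropic at {5, ∞}.

[5, inf]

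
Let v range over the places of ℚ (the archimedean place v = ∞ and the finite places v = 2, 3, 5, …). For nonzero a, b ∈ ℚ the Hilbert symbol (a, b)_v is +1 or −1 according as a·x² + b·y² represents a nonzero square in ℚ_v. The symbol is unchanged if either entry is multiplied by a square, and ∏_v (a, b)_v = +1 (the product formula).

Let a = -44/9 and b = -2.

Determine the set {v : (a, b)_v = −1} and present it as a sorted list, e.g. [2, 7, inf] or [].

[2, inf]

Mod squares: a ≡ -11, b ≡ -2. Check v ∈ {∞, 2, 3, 11}.
v=2: v_2(a)=2, v_2(b)=1; units ≡ 5, 7 (mod 8); ε·ε+αω+βω = 0·1+2·0+1·1 ≡ 1  ⇒  (a,b)_2 = -1.
v=∞: -11 < 0 and -2 < 0  ⇒  (a,b)_∞ = -1.
v=3: a=3^-2·(≡1), b=3^0·(≡1) mod 3; (1|3)=+1, (1|3)=+1; (−1)^{-2·0·1}·(+1)^0·(+1)^-2 = +1.
v=11: a=11^1·(≡2), b=11^0·(≡9) mod 11; (2|11)=-1, (9|11)=+1; (−1)^{1·0·5}·(-1)^0·(+1)^1 = +1.
Ram(-11, -2) = {2, ∞}; no ℚ_2-point on the conic.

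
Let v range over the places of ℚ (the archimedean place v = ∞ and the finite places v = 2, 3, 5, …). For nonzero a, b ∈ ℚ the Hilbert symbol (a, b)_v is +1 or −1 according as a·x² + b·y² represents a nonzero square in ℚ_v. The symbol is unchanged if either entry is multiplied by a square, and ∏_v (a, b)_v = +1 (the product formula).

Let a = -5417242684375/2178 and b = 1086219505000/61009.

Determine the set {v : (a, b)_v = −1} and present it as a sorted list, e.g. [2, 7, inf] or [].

[2, 5, 17, 29]

Mod squares: a ≡ -113390, b ≡ 58. Check v ∈ {∞, 2, 3, 5, 7, 11, 13, 17, 19, 23, 29}.
v=29: a=29^1·(≡13), b=29^1·(≡8) mod 29; (13|29)=+1, (8|29)=-1; (−1)^{1·1·14}·(+1)^1·(-1)^1 = -1.
v=5: a=5^5·(≡2), b=5^4·(≡2) mod 5; (2|5)=-1, (2|5)=-1; (−1)^{5·4·2}·(-1)^4·(-1)^5 = -1.
v=2: v_2(a)=-1, v_2(b)=3; units ≡ 1, 5 (mod 8); ε·ε+αω+βω = 0·0+-1·1+3·0 ≡ 1  ⇒  (a,b)_2 = -1.
v=17: a=17^3·(≡12), b=17^2·(≡7) mod 17; (12|17)=-1, (7|17)=-1; (−1)^{3·2·8}·(-1)^2·(-1)^3 = -1.
v=∞: -113390 < 0 and 58 > 0  ⇒  (a,b)_∞ = +1.
v=19: a=19^0·(≡2), b=19^-2·(≡4) mod 19; (2|19)=-1, (4|19)=+1; (−1)^{0·-2·9}·(-1)^-2·(+1)^0 = +1.
v=11: a=11^-2·(≡4), b=11^0·(≡1) mod 11; (4|11)=+1, (1|11)=+1; (−1)^{-2·0·5}·(+1)^0·(+1)^-2 = +1.
v=3: a=3^-2·(≡1), b=3^0·(≡1) mod 3; (1|3)=+1, (1|3)=+1; (−1)^{-2·0·1}·(+1)^0·(+1)^-2 = +1.
v=23: a=23^3·(≡10), b=23^2·(≡1) mod 23; (10|23)=-1, (1|23)=+1; (−1)^{3·2·11}·(-1)^2·(+1)^3 = +1.
v=7: a=7^0·(≡3), b=7^2·(≡4) mod 7; (3|7)=-1, (4|7)=+1; (−1)^{0·2·3}·(-1)^2·(+1)^0 = +1.
v=13: a=13^0·(≡9), b=13^-2·(≡11) mod 13; (9|13)=+1, (11|13)=-1; (−1)^{0·-2·6}·(+1)^-2·(-1)^0 = +1.
Ram(-113390, 58) = {2, 5, 17, 29}; no ℚ_2-point on the conic.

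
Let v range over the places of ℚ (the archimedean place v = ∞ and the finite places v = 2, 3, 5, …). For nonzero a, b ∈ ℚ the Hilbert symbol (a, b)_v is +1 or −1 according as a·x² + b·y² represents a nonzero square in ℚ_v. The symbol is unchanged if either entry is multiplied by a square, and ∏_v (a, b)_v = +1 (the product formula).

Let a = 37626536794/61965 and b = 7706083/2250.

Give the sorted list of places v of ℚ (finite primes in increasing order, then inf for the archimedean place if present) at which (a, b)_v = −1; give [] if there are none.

[5, 17]

Mod squares: a ≡ 13090, b ≡ 1870. Check v ∈ {∞, 2, 3, 5, 7, 11, 17, 29}.
v=2: v_2(a)=1, v_2(b)=-1; units ≡ 1, 7 (mod 8); ε·ε+αω+βω = 0·1+1·0+-1·0 ≡ 0  ⇒  (a,b)_2 = +1.
v=5: a=5^-1·(≡3), b=5^-3·(≡1) mod 5; (3|5)=-1, (1|5)=+1; (−1)^{-1·-3·2}·(-1)^-3·(+1)^-1 = -1.
v=29: a=29^2·(≡12), b=29^2·(≡17) mod 29; (12|29)=-1, (17|29)=-1; (−1)^{2·2·14}·(-1)^2·(-1)^2 = +1.
v=7: a=7^5·(≡2), b=7^2·(≡4) mod 7; (2|7)=+1, (4|7)=+1; (−1)^{5·2·3}·(+1)^2·(+1)^5 = +1.
v=11: a=11^3·(≡6), b=11^1·(≡3) mod 11; (6|11)=-1, (3|11)=+1; (−1)^{3·1·5}·(-1)^1·(+1)^3 = +1.
v=∞: 13090 > 0 and 1870 > 0  ⇒  (a,b)_∞ = +1.
v=17: a=17^-1·(≡14), b=17^1·(≡16) mod 17; (14|17)=-1, (16|17)=+1; (−1)^{-1·1·8}·(-1)^1·(+1)^-1 = -1.
v=3: a=3^-6·(≡1), b=3^-2·(≡1) mod 3; (1|3)=+1, (1|3)=+1; (−1)^{-6·-2·1}·(+1)^-2·(+1)^-6 = +1.
|Ram(13090, 1870)| = 2, even; anisotropic at {5, 17}.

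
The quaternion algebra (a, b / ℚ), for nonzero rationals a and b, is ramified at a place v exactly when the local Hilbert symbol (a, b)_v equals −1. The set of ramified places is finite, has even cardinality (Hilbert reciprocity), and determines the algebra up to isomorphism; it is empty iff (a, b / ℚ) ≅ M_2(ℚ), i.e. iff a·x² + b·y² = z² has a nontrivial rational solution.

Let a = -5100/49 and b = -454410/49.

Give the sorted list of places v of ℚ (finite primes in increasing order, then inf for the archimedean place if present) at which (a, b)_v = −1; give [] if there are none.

[2, inf]

(a, b) ≡ (-51, -5610) mod (ℚ^×)²; places V = {2, 3, 5, 7, 11, 17, ∞}.
(a,b)_7: α=-2, u≡3; β=-2, v≡2 (mod 7); (3|7)=-1, (2|7)=+1; sign (−1)^0·-1^-2·+1^-2 = +1.
(a,b)_2: α=2, β=1; u≡5, v≡3 (mod 8); ε(u)ε(v)=0·1, αω(v)=2·1, βω(u)=1·1; sum ≡ 1  ⇒  -1.
(a,b)_5: α=2, u≡4; β=1, v≡2 (mod 5); (4|5)=+1, (2|5)=-1; sign (−1)^0·+1^1·-1^2 = +1.
(a,b)_3: α=1, u≡1; β=5, v≡2 (mod 3); (1|3)=+1, (2|3)=-1; sign (−1)^1·+1^5·-1^1 = +1.
(a,b)_11: α=0, u≡3; β=1, v≡10 (mod 11); (3|11)=+1, (10|11)=-1; sign (−1)^0·+1^1·-1^0 = +1.
(a,b)_17: α=1, u≡14; β=1, v≡3 (mod 17); (14|17)=-1, (3|17)=-1; sign (−1)^0·-1^1·-1^1 = +1.
(a,b)_∞: sgn(-51)=−, sgn(-5610)=−, so -1.
Ram(-51, -5610) = {2, ∞}; no ℚ_2-point on the conic.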